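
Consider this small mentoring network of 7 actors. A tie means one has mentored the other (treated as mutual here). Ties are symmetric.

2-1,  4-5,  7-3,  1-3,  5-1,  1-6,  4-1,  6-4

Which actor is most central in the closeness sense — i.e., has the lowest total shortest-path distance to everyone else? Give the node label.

Farness (sum of distances to all others) for each node — 1:7, 2:12, 3:10, 4:10, 5:11, 6:11, 7:15.
The smallest farness is 7, for 1, so 1 has the highest closeness.

1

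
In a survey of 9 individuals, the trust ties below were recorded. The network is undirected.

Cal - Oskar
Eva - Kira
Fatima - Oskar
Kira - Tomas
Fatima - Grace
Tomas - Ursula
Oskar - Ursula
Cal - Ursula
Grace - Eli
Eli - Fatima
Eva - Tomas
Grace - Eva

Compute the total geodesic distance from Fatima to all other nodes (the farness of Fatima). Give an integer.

Distances from Fatima: Cal:2, Eli:1, Eva:2, Grace:1, Kira:3, Oskar:1, Tomas:3, Ursula:2.
Sum = 2 + 1 + 2 + 1 + 3 + 1 + 3 + 2 = 15.

15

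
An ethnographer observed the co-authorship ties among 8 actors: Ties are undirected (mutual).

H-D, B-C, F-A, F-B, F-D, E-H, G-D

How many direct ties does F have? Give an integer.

3

F is directly tied to A, B, and D. That is 3 neighbors, so the degree of F is 3.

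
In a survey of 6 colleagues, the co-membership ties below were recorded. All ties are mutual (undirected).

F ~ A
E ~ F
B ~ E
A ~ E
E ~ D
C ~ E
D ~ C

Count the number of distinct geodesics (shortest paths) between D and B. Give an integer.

1

The shortest distance is 2, and the only length-2 path is D–E–B. So there is exactly 1 shortest path.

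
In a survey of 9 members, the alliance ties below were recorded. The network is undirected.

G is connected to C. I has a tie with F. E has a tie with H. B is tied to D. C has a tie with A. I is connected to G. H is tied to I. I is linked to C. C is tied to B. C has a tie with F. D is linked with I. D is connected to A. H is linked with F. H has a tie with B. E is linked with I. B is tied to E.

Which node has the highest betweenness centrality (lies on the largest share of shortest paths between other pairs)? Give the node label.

Unnormalized betweenness of each node: A:1/3, B:46/15, C:127/20, D:43/20, E:1/4, F:8/15, G:0, H:5/4, I:121/15.
I has the largest value, 121/15, making it the main broker — the node through which the most shortest paths run.

I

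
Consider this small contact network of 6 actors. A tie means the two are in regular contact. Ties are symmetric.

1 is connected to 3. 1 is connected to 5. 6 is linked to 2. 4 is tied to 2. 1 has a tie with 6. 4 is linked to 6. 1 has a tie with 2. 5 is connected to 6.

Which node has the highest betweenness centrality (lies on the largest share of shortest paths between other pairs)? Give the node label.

1

Unnormalized betweenness of each node: 1:9/2, 2:1, 3:0, 4:0, 5:0, 6:5/2.
1 has the largest value, 9/2, making it the main broker — the node through which the most shortest paths run.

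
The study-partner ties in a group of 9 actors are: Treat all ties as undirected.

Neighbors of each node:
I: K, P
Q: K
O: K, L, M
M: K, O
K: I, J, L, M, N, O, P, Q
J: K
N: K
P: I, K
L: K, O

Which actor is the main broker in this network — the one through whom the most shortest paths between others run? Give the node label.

Unnormalized betweenness of each node: I:0, J:0, K:49/2, L:0, M:0, N:0, O:1/2, P:0, Q:0.
K has the largest value, 49/2, making it the main broker — the node through which the most shortest paths run.

K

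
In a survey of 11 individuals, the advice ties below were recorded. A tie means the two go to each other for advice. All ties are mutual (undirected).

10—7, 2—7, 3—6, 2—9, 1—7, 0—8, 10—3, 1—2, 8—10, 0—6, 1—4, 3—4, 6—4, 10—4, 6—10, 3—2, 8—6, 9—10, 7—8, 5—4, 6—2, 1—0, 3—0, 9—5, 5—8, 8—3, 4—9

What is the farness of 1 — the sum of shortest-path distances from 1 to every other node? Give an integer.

Distances from 1: 0:1, 2:1, 3:2, 4:1, 5:2, 6:2, 7:1, 8:2, 9:2, 10:2.
Sum = 1 + 1 + 2 + 1 + 2 + 2 + 1 + 2 + 2 + 2 = 16.

16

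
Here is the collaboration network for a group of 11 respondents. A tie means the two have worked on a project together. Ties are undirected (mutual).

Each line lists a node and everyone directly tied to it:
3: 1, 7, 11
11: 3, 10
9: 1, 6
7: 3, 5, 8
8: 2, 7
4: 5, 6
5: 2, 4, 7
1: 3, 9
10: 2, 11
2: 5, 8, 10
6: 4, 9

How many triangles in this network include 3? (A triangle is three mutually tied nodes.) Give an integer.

0

3's neighbors are 1, 7, and 11, but none of them are tied to each other, so no triangle contains 3.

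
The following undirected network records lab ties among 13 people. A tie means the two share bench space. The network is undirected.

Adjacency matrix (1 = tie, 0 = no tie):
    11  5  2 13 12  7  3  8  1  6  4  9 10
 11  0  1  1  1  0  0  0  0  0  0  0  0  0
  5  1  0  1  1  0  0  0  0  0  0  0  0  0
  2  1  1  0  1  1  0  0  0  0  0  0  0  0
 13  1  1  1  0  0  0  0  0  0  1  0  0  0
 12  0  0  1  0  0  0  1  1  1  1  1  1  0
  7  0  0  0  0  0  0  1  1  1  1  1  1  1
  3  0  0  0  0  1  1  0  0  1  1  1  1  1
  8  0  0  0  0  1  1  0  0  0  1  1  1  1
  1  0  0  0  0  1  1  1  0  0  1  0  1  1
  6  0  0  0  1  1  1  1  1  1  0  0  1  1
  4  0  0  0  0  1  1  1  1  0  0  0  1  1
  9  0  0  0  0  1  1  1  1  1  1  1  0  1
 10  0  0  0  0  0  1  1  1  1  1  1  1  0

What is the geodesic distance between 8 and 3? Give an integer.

One shortest route is 8 – 12 – 3, which uses 2 edges, and 8 and 3 are not directly tied, so nothing shorter exists. So d(8,3) = 2.

2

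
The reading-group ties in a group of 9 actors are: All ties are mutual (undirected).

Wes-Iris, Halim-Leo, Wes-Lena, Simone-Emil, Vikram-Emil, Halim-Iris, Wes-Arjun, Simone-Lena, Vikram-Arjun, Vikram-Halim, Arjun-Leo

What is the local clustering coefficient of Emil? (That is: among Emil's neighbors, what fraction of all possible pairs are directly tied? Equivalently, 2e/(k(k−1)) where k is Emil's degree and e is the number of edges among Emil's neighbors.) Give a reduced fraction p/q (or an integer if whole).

0

Emil's neighbors: Simone and Vikram (k = 2).
Possible neighbor pairs: C(2,2) = 1. Edges among them: none → e = 0.
Clustering(Emil) = 0/1.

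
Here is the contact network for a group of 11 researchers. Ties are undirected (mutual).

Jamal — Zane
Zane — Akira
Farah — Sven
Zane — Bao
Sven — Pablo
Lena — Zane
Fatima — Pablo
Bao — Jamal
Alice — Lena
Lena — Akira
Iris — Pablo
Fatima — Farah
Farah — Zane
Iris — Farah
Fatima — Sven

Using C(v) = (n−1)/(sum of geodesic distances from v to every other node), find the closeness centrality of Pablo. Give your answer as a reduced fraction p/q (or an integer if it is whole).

10/29

Distances from Pablo: Akira:4, Alice:5, Bao:4, Farah:2, Fatima:1, Iris:1, Jamal:4, Lena:4, Sven:1, Zane:3. Sum = 29.
n = 11, so closeness = 10/29.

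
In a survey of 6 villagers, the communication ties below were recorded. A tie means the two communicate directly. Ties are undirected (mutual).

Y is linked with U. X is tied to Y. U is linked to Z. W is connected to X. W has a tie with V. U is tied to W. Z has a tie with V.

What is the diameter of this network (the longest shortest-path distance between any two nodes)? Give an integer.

3

Eccentricity of each node (its greatest distance to any other): U:2, V:3, W:2, X:3, Y:3, Z:3.
The maximum eccentricity is 3, realized for instance by the pair X–Z via X – Y – U – Z. So the diameter is 3.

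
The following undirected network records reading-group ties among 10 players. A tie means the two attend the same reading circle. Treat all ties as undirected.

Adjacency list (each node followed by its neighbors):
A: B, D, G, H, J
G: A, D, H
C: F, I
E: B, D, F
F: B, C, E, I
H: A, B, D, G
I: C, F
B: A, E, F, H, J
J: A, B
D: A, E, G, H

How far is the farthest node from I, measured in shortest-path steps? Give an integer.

4

Distances from I: A:3, B:2, C:1, D:3, E:2, F:1, G:4, H:3, J:3.
The largest is 4 (to G), so the eccentricity of I is 4.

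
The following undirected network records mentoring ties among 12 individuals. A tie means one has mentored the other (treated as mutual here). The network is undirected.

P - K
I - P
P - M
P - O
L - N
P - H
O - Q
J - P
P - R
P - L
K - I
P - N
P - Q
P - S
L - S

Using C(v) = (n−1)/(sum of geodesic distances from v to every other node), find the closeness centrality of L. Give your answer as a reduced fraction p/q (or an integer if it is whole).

11/19

Distances from L: H:2, I:2, J:2, K:2, M:2, N:1, O:2, P:1, Q:2, R:2, S:1. Sum = 19.
n = 12, so closeness = 11/19.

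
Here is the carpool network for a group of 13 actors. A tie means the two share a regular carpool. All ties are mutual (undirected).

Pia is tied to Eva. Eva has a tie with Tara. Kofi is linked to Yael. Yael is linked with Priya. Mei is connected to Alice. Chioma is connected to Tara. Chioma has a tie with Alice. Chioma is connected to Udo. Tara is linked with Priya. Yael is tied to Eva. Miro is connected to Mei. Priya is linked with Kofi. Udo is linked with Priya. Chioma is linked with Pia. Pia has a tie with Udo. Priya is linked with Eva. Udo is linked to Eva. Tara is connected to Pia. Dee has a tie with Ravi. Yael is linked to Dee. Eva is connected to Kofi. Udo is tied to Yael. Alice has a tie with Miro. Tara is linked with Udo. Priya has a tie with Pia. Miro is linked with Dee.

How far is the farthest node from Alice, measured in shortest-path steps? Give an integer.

4

Distances from Alice: Chioma:1, Dee:2, Eva:3, Kofi:4, Mei:1, Miro:1, Pia:2, Priya:3, Ravi:3, Tara:2, Udo:2, Yael:3.
The largest is 4 (to Kofi), so the eccentricity of Alice is 4.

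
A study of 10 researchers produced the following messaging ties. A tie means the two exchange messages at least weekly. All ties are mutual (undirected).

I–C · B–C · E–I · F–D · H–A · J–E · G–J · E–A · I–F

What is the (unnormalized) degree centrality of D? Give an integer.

1

D is directly tied to F. That is 1 neighbor, so the degree of D is 1.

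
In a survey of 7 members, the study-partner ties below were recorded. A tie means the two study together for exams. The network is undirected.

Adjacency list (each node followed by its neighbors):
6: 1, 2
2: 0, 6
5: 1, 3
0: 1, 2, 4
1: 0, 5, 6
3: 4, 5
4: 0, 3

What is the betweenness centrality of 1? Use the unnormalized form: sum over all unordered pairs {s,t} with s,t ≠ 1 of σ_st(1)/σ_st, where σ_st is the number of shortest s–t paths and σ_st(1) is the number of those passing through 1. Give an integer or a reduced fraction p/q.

5

Pairs whose geodesics pass through 1 — 2–5: 2/2; 0–5: 1; 0–6: 1/2; 4–6: 1/2; 3–6: 1; 5–6: 1.
All other pairs contribute 0.
Summing the contributions gives betweenness(1) = 5.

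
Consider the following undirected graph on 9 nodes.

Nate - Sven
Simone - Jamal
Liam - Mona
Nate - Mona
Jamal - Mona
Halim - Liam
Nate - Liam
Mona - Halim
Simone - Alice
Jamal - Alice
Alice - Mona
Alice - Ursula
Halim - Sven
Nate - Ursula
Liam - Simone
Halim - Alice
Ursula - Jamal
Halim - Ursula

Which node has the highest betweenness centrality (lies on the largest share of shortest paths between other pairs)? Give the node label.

Unnormalized betweenness of each node: Alice:49/20, Halim:97/20, Jamal:13/12, Liam:11/4, Mona:169/60, Nate:179/60, Simone:5/6, Sven:1/4, Ursula:119/60.
Halim has the largest value, 97/20, making it the main broker — the node through which the most shortest paths run.

Halim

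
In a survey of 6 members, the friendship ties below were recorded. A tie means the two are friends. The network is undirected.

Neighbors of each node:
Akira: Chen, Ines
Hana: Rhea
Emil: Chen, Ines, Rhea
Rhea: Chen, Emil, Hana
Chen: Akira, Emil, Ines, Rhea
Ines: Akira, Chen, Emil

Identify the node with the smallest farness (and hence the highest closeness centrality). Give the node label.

Farness (sum of distances to all others) for each node — Akira:9, Chen:6, Emil:7, Hana:11, Ines:8, Rhea:7.
The smallest farness is 6, for Chen, so Chen has the highest closeness.

Chen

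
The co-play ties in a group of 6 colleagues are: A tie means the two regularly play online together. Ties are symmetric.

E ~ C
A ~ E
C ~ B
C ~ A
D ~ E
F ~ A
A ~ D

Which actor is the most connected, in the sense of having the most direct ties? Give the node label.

A

Degrees — A:4, B:1, C:3, D:2, E:3, F:1.
The maximum is 4, attained only by A.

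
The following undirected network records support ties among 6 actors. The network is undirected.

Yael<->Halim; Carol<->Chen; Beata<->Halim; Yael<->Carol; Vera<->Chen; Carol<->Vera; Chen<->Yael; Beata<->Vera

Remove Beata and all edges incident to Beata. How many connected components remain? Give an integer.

Beata's neighbors (Halim and Vera) remain reachable from one another through other ties, so the rest of the network stays in one piece.

1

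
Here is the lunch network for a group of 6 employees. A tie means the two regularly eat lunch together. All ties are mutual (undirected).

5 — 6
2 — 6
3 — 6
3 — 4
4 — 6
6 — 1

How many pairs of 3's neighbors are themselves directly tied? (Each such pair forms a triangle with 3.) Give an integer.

3's neighbors: 4 and 6.
Neighbor pairs that are themselves tied: 3–4–6. Each forms one triangle with 3, for 1 in total.

1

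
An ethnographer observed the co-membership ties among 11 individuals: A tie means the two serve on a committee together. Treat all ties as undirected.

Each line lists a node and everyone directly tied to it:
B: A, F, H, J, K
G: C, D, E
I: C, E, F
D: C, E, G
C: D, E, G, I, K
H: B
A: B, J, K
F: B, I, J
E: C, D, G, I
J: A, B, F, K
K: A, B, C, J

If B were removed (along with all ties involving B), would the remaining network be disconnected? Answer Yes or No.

Yes

Removing B leaves {A, C, D, E, F, G, I, J, and K} with no path to {H}, so the network splits into 2 components. B is a cut vertex.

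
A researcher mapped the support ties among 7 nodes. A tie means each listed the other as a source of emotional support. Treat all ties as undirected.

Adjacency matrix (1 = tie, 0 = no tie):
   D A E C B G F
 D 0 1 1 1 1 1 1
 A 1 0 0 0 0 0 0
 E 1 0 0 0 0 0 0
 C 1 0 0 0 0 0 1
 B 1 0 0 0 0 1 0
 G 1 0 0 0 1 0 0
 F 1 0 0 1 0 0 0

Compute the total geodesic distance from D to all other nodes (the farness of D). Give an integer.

Distances from D: A:1, B:1, C:1, E:1, F:1, G:1.
Sum = 1 + 1 + 1 + 1 + 1 + 1 = 6.

6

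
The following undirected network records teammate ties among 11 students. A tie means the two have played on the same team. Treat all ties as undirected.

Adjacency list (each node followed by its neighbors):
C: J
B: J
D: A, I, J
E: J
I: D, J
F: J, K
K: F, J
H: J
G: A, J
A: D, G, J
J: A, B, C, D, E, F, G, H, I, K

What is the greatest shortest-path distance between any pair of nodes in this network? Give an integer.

Eccentricity of each node (its greatest distance to any other): A:2, B:2, C:2, D:2, E:2, F:2, G:2, H:2, I:2, J:1, K:2.
The maximum eccentricity is 2, realized for instance by the pair H–A via H – J – A. So the diameter is 2.

2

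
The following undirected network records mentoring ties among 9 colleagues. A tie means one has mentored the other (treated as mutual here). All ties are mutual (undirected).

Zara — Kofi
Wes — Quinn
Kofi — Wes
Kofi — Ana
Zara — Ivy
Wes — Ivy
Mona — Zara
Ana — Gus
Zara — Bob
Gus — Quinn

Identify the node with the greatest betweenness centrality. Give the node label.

Unnormalized betweenness of each node: Ana:4, Bob:0, Gus:1, Ivy:3, Kofi:11, Mona:0, Quinn:2, Wes:7, Zara:14.
Zara has the largest value, 14, making it the main broker — the node through which the most shortest paths run.

Zara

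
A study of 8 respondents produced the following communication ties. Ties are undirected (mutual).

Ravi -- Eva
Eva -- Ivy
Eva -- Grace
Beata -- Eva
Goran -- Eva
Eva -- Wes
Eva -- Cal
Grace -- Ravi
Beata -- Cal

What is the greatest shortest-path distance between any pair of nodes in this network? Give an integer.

2

Eccentricity of each node (its greatest distance to any other): Beata:2, Cal:2, Eva:1, Goran:2, Grace:2, Ivy:2, Ravi:2, Wes:2.
The maximum eccentricity is 2, realized for instance by the pair Ivy–Cal via Ivy – Eva – Cal. So the diameter is 2.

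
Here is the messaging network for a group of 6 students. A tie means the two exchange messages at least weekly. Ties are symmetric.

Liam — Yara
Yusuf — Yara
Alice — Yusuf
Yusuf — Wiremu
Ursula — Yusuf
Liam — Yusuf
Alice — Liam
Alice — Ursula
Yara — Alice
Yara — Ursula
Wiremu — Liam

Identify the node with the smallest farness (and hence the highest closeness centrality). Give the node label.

Yusuf

Farness (sum of distances to all others) for each node — Alice:6, Liam:6, Ursula:7, Wiremu:8, Yara:6, Yusuf:5.
The smallest farness is 5, for Yusuf, so Yusuf has the highest closeness.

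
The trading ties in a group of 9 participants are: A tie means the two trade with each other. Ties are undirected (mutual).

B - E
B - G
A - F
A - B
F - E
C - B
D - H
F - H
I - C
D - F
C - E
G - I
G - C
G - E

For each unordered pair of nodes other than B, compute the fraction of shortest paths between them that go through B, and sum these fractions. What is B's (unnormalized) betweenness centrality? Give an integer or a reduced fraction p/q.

Pairs whose geodesics pass through B — G–A: 1; I–A: 2/2; E–A: 1/2; C–A: 1.
All other pairs contribute 0.
Summing the contributions gives betweenness(B) = 7/2.

7/2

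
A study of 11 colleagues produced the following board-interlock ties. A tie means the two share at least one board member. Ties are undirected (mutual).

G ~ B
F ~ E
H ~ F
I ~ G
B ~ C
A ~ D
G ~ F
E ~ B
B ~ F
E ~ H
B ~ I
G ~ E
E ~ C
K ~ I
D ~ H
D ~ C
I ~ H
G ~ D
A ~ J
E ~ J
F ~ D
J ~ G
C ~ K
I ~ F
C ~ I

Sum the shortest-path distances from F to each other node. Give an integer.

Distances from F: A:2, B:1, C:2, D:1, E:1, G:1, H:1, I:1, J:2, K:2.
Sum = 2 + 1 + 2 + 1 + 1 + 1 + 1 + 1 + 2 + 2 = 14.

14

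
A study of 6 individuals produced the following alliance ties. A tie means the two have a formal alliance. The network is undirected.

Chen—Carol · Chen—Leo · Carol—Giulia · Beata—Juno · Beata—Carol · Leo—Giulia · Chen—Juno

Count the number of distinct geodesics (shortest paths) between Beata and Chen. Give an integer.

2

The shortest distance is 2. The length-2 paths are: Beata–Carol–Chen; Beata–Juno–Chen.
That gives 2 distinct shortest paths.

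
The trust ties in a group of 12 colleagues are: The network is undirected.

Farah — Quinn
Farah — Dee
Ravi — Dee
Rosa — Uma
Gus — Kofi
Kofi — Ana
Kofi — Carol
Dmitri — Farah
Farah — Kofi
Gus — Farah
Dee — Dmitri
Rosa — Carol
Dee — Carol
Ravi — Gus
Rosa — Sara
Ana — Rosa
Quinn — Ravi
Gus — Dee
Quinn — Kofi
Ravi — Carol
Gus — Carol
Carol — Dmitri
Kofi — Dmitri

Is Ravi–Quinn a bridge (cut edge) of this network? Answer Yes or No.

No

Even without that edge, Ravi still reaches Quinn via Ravi – Gus – Farah – Quinn, so the network stays connected. Not a bridge.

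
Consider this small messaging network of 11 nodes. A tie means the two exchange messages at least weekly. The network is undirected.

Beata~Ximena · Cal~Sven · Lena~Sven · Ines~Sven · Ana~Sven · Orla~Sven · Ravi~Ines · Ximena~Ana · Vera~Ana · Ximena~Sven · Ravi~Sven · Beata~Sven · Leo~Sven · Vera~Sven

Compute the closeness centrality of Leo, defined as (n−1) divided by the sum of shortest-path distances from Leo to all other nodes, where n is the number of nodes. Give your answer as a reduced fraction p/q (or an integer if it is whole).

10/19

Distances from Leo: Ana:2, Beata:2, Cal:2, Ines:2, Lena:2, Orla:2, Ravi:2, Sven:1, Vera:2, Ximena:2. Sum = 19.
n = 11, so closeness = 10/19.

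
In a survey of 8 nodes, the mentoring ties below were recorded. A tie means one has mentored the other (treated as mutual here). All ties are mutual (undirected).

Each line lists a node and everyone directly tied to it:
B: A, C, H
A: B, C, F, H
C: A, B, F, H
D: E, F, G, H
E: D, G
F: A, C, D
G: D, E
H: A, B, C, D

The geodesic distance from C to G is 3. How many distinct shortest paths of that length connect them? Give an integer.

2

The shortest distance is 3. The length-3 paths are: C–F–D–G; C–H–D–G.
That gives 2 distinct shortest paths.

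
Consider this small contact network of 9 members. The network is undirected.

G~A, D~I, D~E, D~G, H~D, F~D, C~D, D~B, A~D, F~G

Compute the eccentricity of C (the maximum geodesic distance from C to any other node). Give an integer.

2

Distances from C: A:2, B:2, D:1, E:2, F:2, G:2, H:2, I:2.
The largest is 2 (to F, I, H, A, E, G, and B), so the eccentricity of C is 2.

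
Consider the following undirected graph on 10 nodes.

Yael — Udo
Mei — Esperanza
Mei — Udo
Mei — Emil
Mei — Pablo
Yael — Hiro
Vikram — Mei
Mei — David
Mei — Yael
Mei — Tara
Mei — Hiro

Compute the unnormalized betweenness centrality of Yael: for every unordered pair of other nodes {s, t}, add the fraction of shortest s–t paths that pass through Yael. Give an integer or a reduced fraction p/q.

Pairs whose geodesics pass through Yael — Hiro–Udo: 1/2.
All other pairs contribute 0.
Summing the contributions gives betweenness(Yael) = 1/2.

1/2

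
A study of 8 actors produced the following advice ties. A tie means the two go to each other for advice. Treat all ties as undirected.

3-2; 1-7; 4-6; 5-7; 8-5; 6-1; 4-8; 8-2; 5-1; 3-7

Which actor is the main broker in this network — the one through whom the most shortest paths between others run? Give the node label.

Unnormalized betweenness of each node: 1:7/2, 2:2, 3:3/2, 4:2, 5:3, 6:3/2, 7:7/2, 8:6.
8 has the largest value, 6, making it the main broker — the node through which the most shortest paths run.

8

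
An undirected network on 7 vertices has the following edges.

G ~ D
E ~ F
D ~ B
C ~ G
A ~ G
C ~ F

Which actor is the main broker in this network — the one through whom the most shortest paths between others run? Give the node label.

G

Unnormalized betweenness of each node: A:0, B:0, C:8, D:5, E:0, F:5, G:11.
G has the largest value, 11, making it the main broker — the node through which the most shortest paths run.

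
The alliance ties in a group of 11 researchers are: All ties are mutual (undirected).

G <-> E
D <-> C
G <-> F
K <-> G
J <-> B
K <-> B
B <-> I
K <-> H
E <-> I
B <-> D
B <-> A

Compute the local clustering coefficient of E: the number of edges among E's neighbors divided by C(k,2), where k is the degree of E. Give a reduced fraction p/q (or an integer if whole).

E's neighbors: G and I (k = 2).
Possible neighbor pairs: C(2,2) = 1. Edges among them: none → e = 0.
Clustering(E) = 0/1.

0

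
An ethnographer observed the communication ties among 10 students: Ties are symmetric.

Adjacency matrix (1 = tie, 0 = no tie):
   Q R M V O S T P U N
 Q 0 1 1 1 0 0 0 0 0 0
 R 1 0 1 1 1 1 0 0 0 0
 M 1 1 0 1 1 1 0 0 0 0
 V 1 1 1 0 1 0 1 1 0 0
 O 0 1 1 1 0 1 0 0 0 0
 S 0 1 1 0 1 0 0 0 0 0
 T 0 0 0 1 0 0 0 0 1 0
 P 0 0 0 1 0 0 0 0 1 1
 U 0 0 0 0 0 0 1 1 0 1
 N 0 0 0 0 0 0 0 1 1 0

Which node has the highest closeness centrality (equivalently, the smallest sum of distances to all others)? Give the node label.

V

Farness (sum of distances to all others) for each node — M:15, N:22, O:16, P:16, Q:17, R:15, S:21, T:17, U:21, V:12.
The smallest farness is 12, for V, so V has the highest closeness.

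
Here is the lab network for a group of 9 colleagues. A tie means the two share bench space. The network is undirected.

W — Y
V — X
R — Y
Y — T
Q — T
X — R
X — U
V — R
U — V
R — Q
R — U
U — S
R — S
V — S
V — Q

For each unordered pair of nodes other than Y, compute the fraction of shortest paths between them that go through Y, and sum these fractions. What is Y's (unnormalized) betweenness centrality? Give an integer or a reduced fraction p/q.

Pairs whose geodesics pass through Y — V–W: 1; X–T: 1/3; X–W: 1; S–T: 1/3; S–W: 1; U–T: 1/3; U–W: 1; Q–W: 2/2; R–T: 1/2; R–W: 1; T–W: 1.
All other pairs contribute 0.
Summing the contributions gives betweenness(Y) = 17/2.

17/2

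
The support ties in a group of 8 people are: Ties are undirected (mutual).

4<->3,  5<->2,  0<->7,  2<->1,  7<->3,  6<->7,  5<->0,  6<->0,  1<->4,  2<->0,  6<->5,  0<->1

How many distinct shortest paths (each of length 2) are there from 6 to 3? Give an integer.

The shortest distance is 2, and the only length-2 path is 6–7–3. So there is exactly 1 shortest path.

1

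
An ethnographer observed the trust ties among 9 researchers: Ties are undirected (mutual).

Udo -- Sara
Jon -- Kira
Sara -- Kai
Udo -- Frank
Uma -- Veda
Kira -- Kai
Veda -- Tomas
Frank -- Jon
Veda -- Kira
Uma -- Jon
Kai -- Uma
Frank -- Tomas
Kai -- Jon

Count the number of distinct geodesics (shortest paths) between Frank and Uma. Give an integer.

1

The shortest distance is 2, and the only length-2 path is Frank–Jon–Uma. So there is exactly 1 shortest path.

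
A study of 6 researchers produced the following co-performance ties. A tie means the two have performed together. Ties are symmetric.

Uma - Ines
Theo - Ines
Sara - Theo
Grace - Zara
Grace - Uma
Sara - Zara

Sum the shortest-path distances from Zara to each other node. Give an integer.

9

Distances from Zara: Grace:1, Ines:3, Sara:1, Theo:2, Uma:2.
Sum = 1 + 3 + 1 + 2 + 2 = 9.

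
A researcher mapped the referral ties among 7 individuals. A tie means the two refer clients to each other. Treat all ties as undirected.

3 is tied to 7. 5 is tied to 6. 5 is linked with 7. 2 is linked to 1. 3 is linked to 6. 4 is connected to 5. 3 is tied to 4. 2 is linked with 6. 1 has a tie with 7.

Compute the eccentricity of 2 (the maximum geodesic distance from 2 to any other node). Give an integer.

3

Distances from 2: 1:1, 3:2, 4:3, 5:2, 6:1, 7:2.
The largest is 3 (to 4), so the eccentricity of 2 is 3.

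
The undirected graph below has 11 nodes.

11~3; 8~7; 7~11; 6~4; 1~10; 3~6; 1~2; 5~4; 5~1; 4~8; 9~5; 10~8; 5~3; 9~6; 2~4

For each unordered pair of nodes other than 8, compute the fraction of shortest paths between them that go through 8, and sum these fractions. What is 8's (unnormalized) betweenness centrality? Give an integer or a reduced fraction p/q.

Pairs whose geodesics pass through 8 — 6–7: 1/2; 6–10: 1; 9–7: 2/4; 5–7: 1/2; 11–10: 1; 11–2: 1/4; 11–4: 1/3; 7–10: 1; 7–1: 1; 7–2: 1; 7–4: 1; 10–4: 1.
All other pairs contribute 0.
Summing the contributions gives betweenness(8) = 109/12.

109/12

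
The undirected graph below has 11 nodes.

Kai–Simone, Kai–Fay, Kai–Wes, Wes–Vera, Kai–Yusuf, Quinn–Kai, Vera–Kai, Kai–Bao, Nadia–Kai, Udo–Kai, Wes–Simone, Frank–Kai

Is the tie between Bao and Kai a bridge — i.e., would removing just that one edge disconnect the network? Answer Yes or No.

Yes

Without the Bao–Kai edge there is no alternate route between Bao and Kai, so the network disconnects. It is a bridge.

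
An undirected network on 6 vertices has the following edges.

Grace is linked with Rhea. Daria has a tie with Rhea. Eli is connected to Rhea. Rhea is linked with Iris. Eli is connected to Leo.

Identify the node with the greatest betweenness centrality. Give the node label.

Rhea

Unnormalized betweenness of each node: Daria:0, Eli:4, Grace:0, Iris:0, Leo:0, Rhea:9.
Rhea has the largest value, 9, making it the main broker — the node through which the most shortest paths run.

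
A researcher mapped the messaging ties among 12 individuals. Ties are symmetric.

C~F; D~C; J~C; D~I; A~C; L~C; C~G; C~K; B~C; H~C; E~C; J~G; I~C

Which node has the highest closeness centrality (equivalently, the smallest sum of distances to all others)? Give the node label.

Farness (sum of distances to all others) for each node — A:21, B:21, C:11, D:20, E:21, F:21, G:20, H:21, I:20, J:20, K:21, L:21.
The smallest farness is 11, for C, so C has the highest closeness.

C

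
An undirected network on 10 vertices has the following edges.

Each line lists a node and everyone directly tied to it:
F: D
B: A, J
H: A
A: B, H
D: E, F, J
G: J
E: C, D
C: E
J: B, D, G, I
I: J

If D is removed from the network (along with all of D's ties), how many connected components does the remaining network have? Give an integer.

3

Without D, the remaining ties split the others into: {C, E}; {A, B, G, H, I, J}; {F}.
That's 3 separate components.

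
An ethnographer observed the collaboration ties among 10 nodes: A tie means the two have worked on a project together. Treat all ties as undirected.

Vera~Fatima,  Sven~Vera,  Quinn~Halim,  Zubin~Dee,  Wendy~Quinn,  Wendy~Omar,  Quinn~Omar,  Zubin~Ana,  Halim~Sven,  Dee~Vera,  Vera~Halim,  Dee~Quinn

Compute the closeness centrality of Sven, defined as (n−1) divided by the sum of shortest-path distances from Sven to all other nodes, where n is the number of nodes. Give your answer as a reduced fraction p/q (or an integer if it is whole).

3/7

Distances from Sven: Ana:4, Dee:2, Fatima:2, Halim:1, Omar:3, Quinn:2, Vera:1, Wendy:3, Zubin:3. Sum = 21.
n = 10, so closeness = 9/21 = 3/7.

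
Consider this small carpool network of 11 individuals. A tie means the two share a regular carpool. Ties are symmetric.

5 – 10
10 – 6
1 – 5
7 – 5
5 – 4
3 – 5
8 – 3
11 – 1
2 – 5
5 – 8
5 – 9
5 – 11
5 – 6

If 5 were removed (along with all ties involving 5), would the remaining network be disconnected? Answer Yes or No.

Yes

Removing 5 leaves {1 and 11} with no path to {3 and 8}, so the network splits into 7 components. 5 is a cut vertex.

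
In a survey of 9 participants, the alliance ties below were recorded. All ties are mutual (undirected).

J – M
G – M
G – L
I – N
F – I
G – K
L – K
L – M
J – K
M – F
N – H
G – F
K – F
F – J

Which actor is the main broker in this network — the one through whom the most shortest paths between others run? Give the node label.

Unnormalized betweenness of each node: F:187/12, G:19/12, H:0, I:12, J:1/4, K:13/6, L:1/4, M:13/6, N:7.
F has the largest value, 187/12, making it the main broker — the node through which the most shortest paths run.

F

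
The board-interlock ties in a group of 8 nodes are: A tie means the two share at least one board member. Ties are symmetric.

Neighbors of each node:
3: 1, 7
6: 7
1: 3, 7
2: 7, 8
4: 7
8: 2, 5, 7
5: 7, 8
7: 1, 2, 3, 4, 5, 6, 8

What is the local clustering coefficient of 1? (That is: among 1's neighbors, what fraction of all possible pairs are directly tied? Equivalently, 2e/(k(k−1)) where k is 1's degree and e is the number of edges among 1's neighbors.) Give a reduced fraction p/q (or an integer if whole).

1's neighbors: 3 and 7 (k = 2).
Possible neighbor pairs: C(2,2) = 1. Edges among them: 3–7 → e = 1.
Clustering(1) = 1/1.

1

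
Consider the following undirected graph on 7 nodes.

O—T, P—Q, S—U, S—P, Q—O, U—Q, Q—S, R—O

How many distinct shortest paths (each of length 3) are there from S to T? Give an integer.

1

The shortest distance is 3, and the only length-3 path is S–Q–O–T. So there is exactly 1 shortest path.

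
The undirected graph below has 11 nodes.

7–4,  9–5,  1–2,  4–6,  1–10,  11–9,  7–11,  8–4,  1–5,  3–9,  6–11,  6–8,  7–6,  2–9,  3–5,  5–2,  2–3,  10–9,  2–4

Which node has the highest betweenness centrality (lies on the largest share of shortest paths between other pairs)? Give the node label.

Unnormalized betweenness of each node: 1:11/6, 2:43/3, 3:0, 4:35/3, 5:7/6, 6:17/6, 7:1/2, 8:0, 9:73/6, 10:2/3, 11:41/6.
2 has the largest value, 43/3, making it the main broker — the node through which the most shortest paths run.

2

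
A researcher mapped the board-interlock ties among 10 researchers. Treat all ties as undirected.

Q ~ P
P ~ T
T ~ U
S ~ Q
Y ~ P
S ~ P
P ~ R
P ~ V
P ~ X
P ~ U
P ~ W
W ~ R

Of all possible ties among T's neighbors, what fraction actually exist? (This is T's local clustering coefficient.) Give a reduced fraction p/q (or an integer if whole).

1

T's neighbors: P and U (k = 2).
Possible neighbor pairs: C(2,2) = 1. Edges among them: P–U → e = 1.
Clustering(T) = 1/1.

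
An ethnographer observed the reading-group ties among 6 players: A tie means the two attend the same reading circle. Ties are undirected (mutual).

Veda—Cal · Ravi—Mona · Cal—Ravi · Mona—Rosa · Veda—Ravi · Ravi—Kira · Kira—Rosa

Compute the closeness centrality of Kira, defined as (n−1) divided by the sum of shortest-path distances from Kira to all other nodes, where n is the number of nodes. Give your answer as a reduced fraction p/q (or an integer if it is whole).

Distances from Kira: Cal:2, Mona:2, Ravi:1, Rosa:1, Veda:2. Sum = 8.
n = 6, so closeness = 5/8.

5/8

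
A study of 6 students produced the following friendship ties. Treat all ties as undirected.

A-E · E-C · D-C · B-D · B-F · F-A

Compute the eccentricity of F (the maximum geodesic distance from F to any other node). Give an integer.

Distances from F: A:1, B:1, C:3, D:2, E:2.
The largest is 3 (to C), so the eccentricity of F is 3.

3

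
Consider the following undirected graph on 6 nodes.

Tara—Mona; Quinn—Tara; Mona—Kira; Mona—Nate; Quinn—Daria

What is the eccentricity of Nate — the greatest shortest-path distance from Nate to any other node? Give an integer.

Distances from Nate: Daria:4, Kira:2, Mona:1, Quinn:3, Tara:2.
The largest is 4 (to Daria), so the eccentricity of Nate is 4.

4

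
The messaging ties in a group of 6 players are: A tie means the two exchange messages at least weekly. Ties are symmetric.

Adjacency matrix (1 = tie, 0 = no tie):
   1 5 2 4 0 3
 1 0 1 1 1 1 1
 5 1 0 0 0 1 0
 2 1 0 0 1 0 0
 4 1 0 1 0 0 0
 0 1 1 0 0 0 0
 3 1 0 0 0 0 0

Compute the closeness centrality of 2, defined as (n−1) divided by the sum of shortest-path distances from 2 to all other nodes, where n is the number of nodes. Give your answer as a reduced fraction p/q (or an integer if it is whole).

Distances from 2: 0:2, 1:1, 3:2, 4:1, 5:2. Sum = 8.
n = 6, so closeness = 5/8.

5/8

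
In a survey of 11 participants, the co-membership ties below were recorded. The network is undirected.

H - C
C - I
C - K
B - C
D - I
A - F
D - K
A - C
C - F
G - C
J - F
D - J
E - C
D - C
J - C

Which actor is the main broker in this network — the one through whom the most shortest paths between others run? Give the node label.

C

Unnormalized betweenness of each node: A:0, B:0, C:75/2, D:3/2, E:0, F:1/2, G:0, H:0, I:0, J:1/2, K:0.
C has the largest value, 75/2, making it the main broker — the node through which the most shortest paths run.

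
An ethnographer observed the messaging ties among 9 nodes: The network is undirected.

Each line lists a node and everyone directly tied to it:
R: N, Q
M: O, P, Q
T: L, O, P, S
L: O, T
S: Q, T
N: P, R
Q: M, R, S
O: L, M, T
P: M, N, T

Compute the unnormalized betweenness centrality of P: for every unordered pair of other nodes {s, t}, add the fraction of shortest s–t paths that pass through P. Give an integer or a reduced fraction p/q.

35/6

Pairs whose geodesics pass through P — R–L: 1/3; R–T: 1/2; N–M: 1; N–O: 2/2; N–L: 1; N–T: 1; N–S: 1/2; M–T: 1/2.
All other pairs contribute 0.
Summing the contributions gives betweenness(P) = 35/6.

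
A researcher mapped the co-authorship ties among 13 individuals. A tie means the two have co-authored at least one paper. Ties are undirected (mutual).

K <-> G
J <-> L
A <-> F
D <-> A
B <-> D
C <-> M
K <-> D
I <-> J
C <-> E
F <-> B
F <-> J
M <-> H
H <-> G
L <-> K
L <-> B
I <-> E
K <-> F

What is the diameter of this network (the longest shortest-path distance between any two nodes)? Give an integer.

Eccentricity of each node (its greatest distance to any other): A:5, B:5, C:5, D:5, E:5, F:4, G:4, H:4, I:4, J:4, K:4, L:4, M:5.
The maximum eccentricity is 5, realized for instance by the pair B–M via B – D – K – G – H – M. So the diameter is 5.

5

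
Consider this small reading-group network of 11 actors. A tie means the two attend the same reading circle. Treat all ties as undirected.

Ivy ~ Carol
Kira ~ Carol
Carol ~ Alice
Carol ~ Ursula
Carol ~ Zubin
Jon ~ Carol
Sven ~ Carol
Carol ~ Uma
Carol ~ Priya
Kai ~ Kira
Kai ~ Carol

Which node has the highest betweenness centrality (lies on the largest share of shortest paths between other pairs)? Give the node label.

Unnormalized betweenness of each node: Alice:0, Carol:44, Ivy:0, Jon:0, Kai:0, Kira:0, Priya:0, Sven:0, Uma:0, Ursula:0, Zubin:0.
Carol has the largest value, 44, making it the main broker — the node through which the most shortest paths run.

Carol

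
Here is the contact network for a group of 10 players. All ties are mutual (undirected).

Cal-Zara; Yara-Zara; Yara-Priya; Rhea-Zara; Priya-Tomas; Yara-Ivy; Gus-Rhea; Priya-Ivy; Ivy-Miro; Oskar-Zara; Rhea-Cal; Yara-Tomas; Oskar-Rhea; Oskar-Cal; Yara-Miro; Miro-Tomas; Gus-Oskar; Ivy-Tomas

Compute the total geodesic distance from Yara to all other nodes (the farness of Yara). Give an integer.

14

Distances from Yara: Cal:2, Gus:3, Ivy:1, Miro:1, Oskar:2, Priya:1, Rhea:2, Tomas:1, Zara:1.
Sum = 2 + 3 + 1 + 1 + 2 + 1 + 2 + 1 + 1 = 14.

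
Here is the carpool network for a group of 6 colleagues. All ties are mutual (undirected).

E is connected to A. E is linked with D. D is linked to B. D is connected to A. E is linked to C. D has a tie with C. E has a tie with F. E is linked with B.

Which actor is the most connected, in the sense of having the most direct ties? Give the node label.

Degrees — A:2, B:2, C:2, D:4, E:5, F:1.
The maximum is 5, attained only by E.

E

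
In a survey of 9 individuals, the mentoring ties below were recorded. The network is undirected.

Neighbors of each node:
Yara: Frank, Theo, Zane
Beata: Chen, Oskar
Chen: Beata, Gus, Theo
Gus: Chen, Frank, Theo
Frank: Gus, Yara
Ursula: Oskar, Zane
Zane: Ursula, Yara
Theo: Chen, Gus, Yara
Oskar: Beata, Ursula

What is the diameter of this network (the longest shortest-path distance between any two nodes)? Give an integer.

4

Eccentricity of each node (its greatest distance to any other): Beata:3, Chen:3, Frank:4, Gus:4, Oskar:4, Theo:3, Ursula:4, Yara:3, Zane:3.
The maximum eccentricity is 4, realized for instance by the pair Frank–Oskar via Frank – Gus – Chen – Beata – Oskar. So the diameter is 4.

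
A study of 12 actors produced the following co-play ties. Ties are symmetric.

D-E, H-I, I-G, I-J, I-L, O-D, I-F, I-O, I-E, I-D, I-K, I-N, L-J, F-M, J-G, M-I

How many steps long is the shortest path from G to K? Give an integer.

One shortest route is G – I – K, which uses 2 edges, and G and K are not directly tied, so nothing shorter exists. So d(G,K) = 2.

2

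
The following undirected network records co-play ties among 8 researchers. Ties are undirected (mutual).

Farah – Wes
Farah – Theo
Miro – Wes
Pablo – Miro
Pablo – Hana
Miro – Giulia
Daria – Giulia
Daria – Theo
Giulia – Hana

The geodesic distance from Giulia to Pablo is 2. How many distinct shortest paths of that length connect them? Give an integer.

The shortest distance is 2. The length-2 paths are: Giulia–Miro–Pablo; Giulia–Hana–Pablo.
That gives 2 distinct shortest paths.

2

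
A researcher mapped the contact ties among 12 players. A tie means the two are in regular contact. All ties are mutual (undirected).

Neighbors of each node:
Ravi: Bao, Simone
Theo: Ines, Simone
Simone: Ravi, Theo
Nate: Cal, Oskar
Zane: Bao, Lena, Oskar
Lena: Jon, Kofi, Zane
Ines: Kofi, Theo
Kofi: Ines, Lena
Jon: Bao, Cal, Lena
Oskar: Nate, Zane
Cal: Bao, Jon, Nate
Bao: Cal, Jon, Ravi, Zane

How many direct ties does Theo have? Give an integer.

Theo is directly tied to Ines and Simone. That is 2 neighbors, so the degree of Theo is 2.

2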